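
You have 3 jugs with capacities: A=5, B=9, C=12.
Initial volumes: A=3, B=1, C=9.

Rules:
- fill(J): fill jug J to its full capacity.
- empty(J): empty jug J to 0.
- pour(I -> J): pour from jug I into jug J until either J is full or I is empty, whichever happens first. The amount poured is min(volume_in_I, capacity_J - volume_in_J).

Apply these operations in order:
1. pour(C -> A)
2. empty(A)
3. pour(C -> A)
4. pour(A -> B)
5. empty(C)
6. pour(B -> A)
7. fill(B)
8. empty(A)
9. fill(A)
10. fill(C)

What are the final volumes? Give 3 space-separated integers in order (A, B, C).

Answer: 5 9 12

Derivation:
Step 1: pour(C -> A) -> (A=5 B=1 C=7)
Step 2: empty(A) -> (A=0 B=1 C=7)
Step 3: pour(C -> A) -> (A=5 B=1 C=2)
Step 4: pour(A -> B) -> (A=0 B=6 C=2)
Step 5: empty(C) -> (A=0 B=6 C=0)
Step 6: pour(B -> A) -> (A=5 B=1 C=0)
Step 7: fill(B) -> (A=5 B=9 C=0)
Step 8: empty(A) -> (A=0 B=9 C=0)
Step 9: fill(A) -> (A=5 B=9 C=0)
Step 10: fill(C) -> (A=5 B=9 C=12)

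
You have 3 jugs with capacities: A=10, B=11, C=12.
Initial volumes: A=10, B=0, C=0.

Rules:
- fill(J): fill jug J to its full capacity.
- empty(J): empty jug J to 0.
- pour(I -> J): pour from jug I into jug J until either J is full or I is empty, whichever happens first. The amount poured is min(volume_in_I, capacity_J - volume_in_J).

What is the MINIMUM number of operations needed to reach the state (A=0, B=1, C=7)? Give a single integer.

BFS from (A=10, B=0, C=0). One shortest path:
  1. pour(A -> B) -> (A=0 B=10 C=0)
  2. fill(A) -> (A=10 B=10 C=0)
  3. pour(A -> B) -> (A=9 B=11 C=0)
  4. pour(A -> C) -> (A=0 B=11 C=9)
  5. pour(B -> A) -> (A=10 B=1 C=9)
  6. pour(A -> C) -> (A=7 B=1 C=12)
  7. empty(C) -> (A=7 B=1 C=0)
  8. pour(A -> C) -> (A=0 B=1 C=7)
Reached target in 8 moves.

Answer: 8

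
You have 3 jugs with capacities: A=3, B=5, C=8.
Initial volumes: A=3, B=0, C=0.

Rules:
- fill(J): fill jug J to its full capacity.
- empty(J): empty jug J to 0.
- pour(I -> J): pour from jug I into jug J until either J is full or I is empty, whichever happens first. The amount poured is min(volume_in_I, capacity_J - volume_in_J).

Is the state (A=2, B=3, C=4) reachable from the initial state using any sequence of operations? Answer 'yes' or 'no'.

Answer: no

Derivation:
BFS explored all 160 reachable states.
Reachable set includes: (0,0,0), (0,0,1), (0,0,2), (0,0,3), (0,0,4), (0,0,5), (0,0,6), (0,0,7), (0,0,8), (0,1,0), (0,1,1), (0,1,2) ...
Target (A=2, B=3, C=4) not in reachable set → no.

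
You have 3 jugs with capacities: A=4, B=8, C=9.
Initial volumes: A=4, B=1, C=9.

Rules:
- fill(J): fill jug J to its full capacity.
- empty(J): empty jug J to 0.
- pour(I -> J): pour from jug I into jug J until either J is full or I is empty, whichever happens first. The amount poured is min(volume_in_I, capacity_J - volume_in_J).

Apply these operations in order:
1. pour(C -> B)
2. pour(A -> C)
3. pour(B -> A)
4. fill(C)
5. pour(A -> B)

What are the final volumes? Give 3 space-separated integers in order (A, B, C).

Step 1: pour(C -> B) -> (A=4 B=8 C=2)
Step 2: pour(A -> C) -> (A=0 B=8 C=6)
Step 3: pour(B -> A) -> (A=4 B=4 C=6)
Step 4: fill(C) -> (A=4 B=4 C=9)
Step 5: pour(A -> B) -> (A=0 B=8 C=9)

Answer: 0 8 9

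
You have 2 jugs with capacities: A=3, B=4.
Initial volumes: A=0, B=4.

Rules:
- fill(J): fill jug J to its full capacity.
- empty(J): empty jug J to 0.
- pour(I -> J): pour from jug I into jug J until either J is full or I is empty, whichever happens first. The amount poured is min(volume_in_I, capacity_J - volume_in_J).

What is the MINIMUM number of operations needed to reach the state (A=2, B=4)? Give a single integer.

Answer: 5

Derivation:
BFS from (A=0, B=4). One shortest path:
  1. fill(A) -> (A=3 B=4)
  2. empty(B) -> (A=3 B=0)
  3. pour(A -> B) -> (A=0 B=3)
  4. fill(A) -> (A=3 B=3)
  5. pour(A -> B) -> (A=2 B=4)
Reached target in 5 moves.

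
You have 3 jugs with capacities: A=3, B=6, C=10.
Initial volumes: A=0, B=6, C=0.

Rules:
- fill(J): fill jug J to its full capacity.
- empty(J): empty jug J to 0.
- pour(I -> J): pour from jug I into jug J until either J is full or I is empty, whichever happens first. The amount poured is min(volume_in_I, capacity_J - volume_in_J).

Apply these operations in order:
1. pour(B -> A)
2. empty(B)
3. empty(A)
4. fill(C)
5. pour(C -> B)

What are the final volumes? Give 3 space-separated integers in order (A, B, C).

Answer: 0 6 4

Derivation:
Step 1: pour(B -> A) -> (A=3 B=3 C=0)
Step 2: empty(B) -> (A=3 B=0 C=0)
Step 3: empty(A) -> (A=0 B=0 C=0)
Step 4: fill(C) -> (A=0 B=0 C=10)
Step 5: pour(C -> B) -> (A=0 B=6 C=4)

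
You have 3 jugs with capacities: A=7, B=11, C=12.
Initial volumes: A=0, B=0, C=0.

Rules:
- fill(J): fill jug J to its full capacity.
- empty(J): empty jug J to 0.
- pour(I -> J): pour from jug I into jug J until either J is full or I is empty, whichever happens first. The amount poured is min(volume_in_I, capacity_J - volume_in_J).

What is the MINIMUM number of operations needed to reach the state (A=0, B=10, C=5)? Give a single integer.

BFS from (A=0, B=0, C=0). One shortest path:
  1. fill(B) -> (A=0 B=11 C=0)
  2. pour(B -> C) -> (A=0 B=0 C=11)
  3. fill(B) -> (A=0 B=11 C=11)
  4. pour(B -> C) -> (A=0 B=10 C=12)
  5. pour(C -> A) -> (A=7 B=10 C=5)
  6. empty(A) -> (A=0 B=10 C=5)
Reached target in 6 moves.

Answer: 6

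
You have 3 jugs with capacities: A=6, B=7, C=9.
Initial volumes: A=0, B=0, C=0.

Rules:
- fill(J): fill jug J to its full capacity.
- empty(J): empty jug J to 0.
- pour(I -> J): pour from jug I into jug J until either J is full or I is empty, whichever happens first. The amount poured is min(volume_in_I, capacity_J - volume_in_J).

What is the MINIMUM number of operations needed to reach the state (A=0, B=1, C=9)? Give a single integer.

Answer: 4

Derivation:
BFS from (A=0, B=0, C=0). One shortest path:
  1. fill(B) -> (A=0 B=7 C=0)
  2. fill(C) -> (A=0 B=7 C=9)
  3. pour(B -> A) -> (A=6 B=1 C=9)
  4. empty(A) -> (A=0 B=1 C=9)
Reached target in 4 moves.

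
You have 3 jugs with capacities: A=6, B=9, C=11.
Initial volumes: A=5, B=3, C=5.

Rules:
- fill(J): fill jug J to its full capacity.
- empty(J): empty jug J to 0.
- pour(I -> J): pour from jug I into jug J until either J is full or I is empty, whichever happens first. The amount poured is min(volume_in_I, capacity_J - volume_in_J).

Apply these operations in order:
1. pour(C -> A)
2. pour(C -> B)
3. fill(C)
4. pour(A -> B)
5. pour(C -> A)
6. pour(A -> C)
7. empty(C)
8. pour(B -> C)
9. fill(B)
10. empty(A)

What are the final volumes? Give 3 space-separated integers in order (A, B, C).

Step 1: pour(C -> A) -> (A=6 B=3 C=4)
Step 2: pour(C -> B) -> (A=6 B=7 C=0)
Step 3: fill(C) -> (A=6 B=7 C=11)
Step 4: pour(A -> B) -> (A=4 B=9 C=11)
Step 5: pour(C -> A) -> (A=6 B=9 C=9)
Step 6: pour(A -> C) -> (A=4 B=9 C=11)
Step 7: empty(C) -> (A=4 B=9 C=0)
Step 8: pour(B -> C) -> (A=4 B=0 C=9)
Step 9: fill(B) -> (A=4 B=9 C=9)
Step 10: empty(A) -> (A=0 B=9 C=9)

Answer: 0 9 9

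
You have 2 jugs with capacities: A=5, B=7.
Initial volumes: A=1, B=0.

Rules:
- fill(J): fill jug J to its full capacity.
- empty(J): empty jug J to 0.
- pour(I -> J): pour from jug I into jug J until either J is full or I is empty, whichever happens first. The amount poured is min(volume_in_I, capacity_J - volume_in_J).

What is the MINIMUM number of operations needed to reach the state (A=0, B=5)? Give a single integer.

Answer: 2

Derivation:
BFS from (A=1, B=0). One shortest path:
  1. fill(A) -> (A=5 B=0)
  2. pour(A -> B) -> (A=0 B=5)
Reached target in 2 moves.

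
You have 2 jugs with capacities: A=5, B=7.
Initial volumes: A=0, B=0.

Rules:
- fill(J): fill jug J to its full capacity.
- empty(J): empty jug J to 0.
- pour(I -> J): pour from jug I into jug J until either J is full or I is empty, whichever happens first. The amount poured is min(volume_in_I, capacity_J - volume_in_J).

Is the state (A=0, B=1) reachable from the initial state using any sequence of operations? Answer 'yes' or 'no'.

Answer: yes

Derivation:
BFS from (A=0, B=0):
  1. fill(A) -> (A=5 B=0)
  2. pour(A -> B) -> (A=0 B=5)
  3. fill(A) -> (A=5 B=5)
  4. pour(A -> B) -> (A=3 B=7)
  5. empty(B) -> (A=3 B=0)
  6. pour(A -> B) -> (A=0 B=3)
  7. fill(A) -> (A=5 B=3)
  8. pour(A -> B) -> (A=1 B=7)
  9. empty(B) -> (A=1 B=0)
  10. pour(A -> B) -> (A=0 B=1)
Target reached → yes.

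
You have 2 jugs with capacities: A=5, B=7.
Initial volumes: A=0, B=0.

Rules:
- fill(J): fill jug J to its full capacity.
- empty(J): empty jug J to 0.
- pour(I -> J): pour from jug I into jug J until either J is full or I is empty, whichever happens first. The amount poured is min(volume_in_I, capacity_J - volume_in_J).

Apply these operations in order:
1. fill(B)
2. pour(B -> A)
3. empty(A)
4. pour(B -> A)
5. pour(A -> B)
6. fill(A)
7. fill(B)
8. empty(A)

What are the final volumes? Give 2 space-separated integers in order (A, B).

Answer: 0 7

Derivation:
Step 1: fill(B) -> (A=0 B=7)
Step 2: pour(B -> A) -> (A=5 B=2)
Step 3: empty(A) -> (A=0 B=2)
Step 4: pour(B -> A) -> (A=2 B=0)
Step 5: pour(A -> B) -> (A=0 B=2)
Step 6: fill(A) -> (A=5 B=2)
Step 7: fill(B) -> (A=5 B=7)
Step 8: empty(A) -> (A=0 B=7)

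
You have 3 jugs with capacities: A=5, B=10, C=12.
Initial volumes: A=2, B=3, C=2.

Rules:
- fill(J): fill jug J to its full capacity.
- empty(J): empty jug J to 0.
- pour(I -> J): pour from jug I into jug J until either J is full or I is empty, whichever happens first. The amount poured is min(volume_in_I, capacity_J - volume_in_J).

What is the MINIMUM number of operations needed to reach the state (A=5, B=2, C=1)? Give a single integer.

Answer: 8

Derivation:
BFS from (A=2, B=3, C=2). One shortest path:
  1. empty(C) -> (A=2 B=3 C=0)
  2. pour(B -> C) -> (A=2 B=0 C=3)
  3. fill(B) -> (A=2 B=10 C=3)
  4. pour(B -> C) -> (A=2 B=1 C=12)
  5. empty(C) -> (A=2 B=1 C=0)
  6. pour(B -> C) -> (A=2 B=0 C=1)
  7. pour(A -> B) -> (A=0 B=2 C=1)
  8. fill(A) -> (A=5 B=2 C=1)
Reached target in 8 moves.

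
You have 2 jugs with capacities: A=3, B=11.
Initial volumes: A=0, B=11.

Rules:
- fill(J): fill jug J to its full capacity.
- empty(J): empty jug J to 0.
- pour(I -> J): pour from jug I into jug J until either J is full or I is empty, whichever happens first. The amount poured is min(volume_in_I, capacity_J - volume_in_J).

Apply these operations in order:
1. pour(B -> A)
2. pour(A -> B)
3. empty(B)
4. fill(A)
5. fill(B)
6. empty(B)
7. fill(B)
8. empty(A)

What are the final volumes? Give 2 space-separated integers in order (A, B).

Answer: 0 11

Derivation:
Step 1: pour(B -> A) -> (A=3 B=8)
Step 2: pour(A -> B) -> (A=0 B=11)
Step 3: empty(B) -> (A=0 B=0)
Step 4: fill(A) -> (A=3 B=0)
Step 5: fill(B) -> (A=3 B=11)
Step 6: empty(B) -> (A=3 B=0)
Step 7: fill(B) -> (A=3 B=11)
Step 8: empty(A) -> (A=0 B=11)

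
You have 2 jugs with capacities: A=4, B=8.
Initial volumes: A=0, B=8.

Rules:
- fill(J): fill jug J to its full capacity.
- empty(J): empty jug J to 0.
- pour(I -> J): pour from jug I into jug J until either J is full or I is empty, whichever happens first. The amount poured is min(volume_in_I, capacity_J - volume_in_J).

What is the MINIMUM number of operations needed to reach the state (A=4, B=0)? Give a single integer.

Answer: 2

Derivation:
BFS from (A=0, B=8). One shortest path:
  1. fill(A) -> (A=4 B=8)
  2. empty(B) -> (A=4 B=0)
Reached target in 2 moves.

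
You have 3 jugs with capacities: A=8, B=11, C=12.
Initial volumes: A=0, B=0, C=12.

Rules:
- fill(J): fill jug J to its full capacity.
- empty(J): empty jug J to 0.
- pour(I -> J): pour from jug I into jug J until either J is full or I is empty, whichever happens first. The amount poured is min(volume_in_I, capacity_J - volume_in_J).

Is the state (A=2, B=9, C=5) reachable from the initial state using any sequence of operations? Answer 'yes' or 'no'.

BFS explored all 634 reachable states.
Reachable set includes: (0,0,0), (0,0,1), (0,0,2), (0,0,3), (0,0,4), (0,0,5), (0,0,6), (0,0,7), (0,0,8), (0,0,9), (0,0,10), (0,0,11) ...
Target (A=2, B=9, C=5) not in reachable set → no.

Answer: no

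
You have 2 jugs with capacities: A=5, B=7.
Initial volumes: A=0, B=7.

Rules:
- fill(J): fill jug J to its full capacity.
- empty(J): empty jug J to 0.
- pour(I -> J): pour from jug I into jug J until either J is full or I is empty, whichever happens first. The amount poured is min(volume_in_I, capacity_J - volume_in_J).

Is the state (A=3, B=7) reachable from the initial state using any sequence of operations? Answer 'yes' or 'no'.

Answer: yes

Derivation:
BFS from (A=0, B=7):
  1. fill(A) -> (A=5 B=7)
  2. empty(B) -> (A=5 B=0)
  3. pour(A -> B) -> (A=0 B=5)
  4. fill(A) -> (A=5 B=5)
  5. pour(A -> B) -> (A=3 B=7)
Target reached → yes.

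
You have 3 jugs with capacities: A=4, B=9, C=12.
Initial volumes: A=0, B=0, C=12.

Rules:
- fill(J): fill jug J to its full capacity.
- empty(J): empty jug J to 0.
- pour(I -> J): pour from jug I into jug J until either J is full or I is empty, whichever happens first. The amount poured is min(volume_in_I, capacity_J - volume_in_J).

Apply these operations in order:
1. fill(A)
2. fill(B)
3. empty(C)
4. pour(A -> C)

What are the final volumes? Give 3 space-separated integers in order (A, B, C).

Answer: 0 9 4

Derivation:
Step 1: fill(A) -> (A=4 B=0 C=12)
Step 2: fill(B) -> (A=4 B=9 C=12)
Step 3: empty(C) -> (A=4 B=9 C=0)
Step 4: pour(A -> C) -> (A=0 B=9 C=4)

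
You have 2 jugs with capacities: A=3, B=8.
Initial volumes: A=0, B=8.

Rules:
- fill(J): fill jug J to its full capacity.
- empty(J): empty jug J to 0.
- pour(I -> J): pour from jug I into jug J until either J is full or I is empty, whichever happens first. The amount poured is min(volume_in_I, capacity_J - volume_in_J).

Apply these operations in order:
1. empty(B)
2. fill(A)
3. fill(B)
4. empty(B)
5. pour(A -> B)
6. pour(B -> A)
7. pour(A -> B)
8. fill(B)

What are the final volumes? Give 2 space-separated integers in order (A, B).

Step 1: empty(B) -> (A=0 B=0)
Step 2: fill(A) -> (A=3 B=0)
Step 3: fill(B) -> (A=3 B=8)
Step 4: empty(B) -> (A=3 B=0)
Step 5: pour(A -> B) -> (A=0 B=3)
Step 6: pour(B -> A) -> (A=3 B=0)
Step 7: pour(A -> B) -> (A=0 B=3)
Step 8: fill(B) -> (A=0 B=8)

Answer: 0 8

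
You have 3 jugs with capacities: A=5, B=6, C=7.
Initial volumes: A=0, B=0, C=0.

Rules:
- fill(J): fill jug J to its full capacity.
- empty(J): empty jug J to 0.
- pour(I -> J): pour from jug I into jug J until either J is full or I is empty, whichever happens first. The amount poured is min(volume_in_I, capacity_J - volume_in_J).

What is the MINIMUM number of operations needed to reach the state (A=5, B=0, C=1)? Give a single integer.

BFS from (A=0, B=0, C=0). One shortest path:
  1. fill(B) -> (A=0 B=6 C=0)
  2. pour(B -> A) -> (A=5 B=1 C=0)
  3. pour(B -> C) -> (A=5 B=0 C=1)
Reached target in 3 moves.

Answer: 3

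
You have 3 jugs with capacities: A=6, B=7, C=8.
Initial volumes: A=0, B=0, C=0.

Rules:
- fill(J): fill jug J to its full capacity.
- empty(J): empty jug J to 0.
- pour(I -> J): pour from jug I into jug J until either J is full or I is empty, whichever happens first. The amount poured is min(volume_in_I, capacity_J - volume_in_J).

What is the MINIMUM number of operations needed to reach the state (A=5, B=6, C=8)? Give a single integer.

BFS from (A=0, B=0, C=0). One shortest path:
  1. fill(A) -> (A=6 B=0 C=0)
  2. fill(B) -> (A=6 B=7 C=0)
  3. pour(B -> C) -> (A=6 B=0 C=7)
  4. pour(A -> B) -> (A=0 B=6 C=7)
  5. fill(A) -> (A=6 B=6 C=7)
  6. pour(A -> C) -> (A=5 B=6 C=8)
Reached target in 6 moves.

Answer: 6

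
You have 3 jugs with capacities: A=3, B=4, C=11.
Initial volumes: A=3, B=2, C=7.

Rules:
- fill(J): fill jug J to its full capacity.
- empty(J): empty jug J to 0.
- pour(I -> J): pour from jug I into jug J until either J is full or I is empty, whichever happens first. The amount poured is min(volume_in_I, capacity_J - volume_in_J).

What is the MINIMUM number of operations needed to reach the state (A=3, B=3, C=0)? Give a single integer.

BFS from (A=3, B=2, C=7). One shortest path:
  1. empty(B) -> (A=3 B=0 C=7)
  2. empty(C) -> (A=3 B=0 C=0)
  3. pour(A -> B) -> (A=0 B=3 C=0)
  4. fill(A) -> (A=3 B=3 C=0)
Reached target in 4 moves.

Answer: 4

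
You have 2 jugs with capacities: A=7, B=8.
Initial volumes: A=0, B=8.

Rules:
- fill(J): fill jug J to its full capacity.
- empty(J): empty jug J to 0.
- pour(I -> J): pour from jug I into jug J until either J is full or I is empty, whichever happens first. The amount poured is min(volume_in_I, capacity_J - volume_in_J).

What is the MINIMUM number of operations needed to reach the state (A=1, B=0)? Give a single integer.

BFS from (A=0, B=8). One shortest path:
  1. pour(B -> A) -> (A=7 B=1)
  2. empty(A) -> (A=0 B=1)
  3. pour(B -> A) -> (A=1 B=0)
Reached target in 3 moves.

Answer: 3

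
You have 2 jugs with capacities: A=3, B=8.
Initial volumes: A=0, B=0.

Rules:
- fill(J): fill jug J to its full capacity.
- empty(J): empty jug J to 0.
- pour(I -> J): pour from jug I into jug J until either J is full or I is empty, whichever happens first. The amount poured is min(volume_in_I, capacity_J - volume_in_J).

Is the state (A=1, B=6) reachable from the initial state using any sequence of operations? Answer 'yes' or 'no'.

Answer: no

Derivation:
BFS explored all 22 reachable states.
Reachable set includes: (0,0), (0,1), (0,2), (0,3), (0,4), (0,5), (0,6), (0,7), (0,8), (1,0), (1,8), (2,0) ...
Target (A=1, B=6) not in reachable set → no.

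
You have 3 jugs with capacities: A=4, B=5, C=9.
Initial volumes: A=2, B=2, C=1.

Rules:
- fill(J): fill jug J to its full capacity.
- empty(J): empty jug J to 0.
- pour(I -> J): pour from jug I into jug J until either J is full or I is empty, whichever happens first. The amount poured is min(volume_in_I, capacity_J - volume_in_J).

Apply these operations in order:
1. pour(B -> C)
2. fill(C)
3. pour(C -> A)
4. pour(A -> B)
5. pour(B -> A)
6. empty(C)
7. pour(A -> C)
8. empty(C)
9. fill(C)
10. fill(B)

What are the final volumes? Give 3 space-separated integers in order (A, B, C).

Answer: 0 5 9

Derivation:
Step 1: pour(B -> C) -> (A=2 B=0 C=3)
Step 2: fill(C) -> (A=2 B=0 C=9)
Step 3: pour(C -> A) -> (A=4 B=0 C=7)
Step 4: pour(A -> B) -> (A=0 B=4 C=7)
Step 5: pour(B -> A) -> (A=4 B=0 C=7)
Step 6: empty(C) -> (A=4 B=0 C=0)
Step 7: pour(A -> C) -> (A=0 B=0 C=4)
Step 8: empty(C) -> (A=0 B=0 C=0)
Step 9: fill(C) -> (A=0 B=0 C=9)
Step 10: fill(B) -> (A=0 B=5 C=9)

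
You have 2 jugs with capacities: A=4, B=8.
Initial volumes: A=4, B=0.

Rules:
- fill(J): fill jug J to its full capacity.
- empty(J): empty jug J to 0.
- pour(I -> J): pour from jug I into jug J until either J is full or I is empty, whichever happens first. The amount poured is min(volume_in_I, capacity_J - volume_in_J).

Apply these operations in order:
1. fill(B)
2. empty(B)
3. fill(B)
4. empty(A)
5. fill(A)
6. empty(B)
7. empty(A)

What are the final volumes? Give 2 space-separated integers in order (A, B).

Answer: 0 0

Derivation:
Step 1: fill(B) -> (A=4 B=8)
Step 2: empty(B) -> (A=4 B=0)
Step 3: fill(B) -> (A=4 B=8)
Step 4: empty(A) -> (A=0 B=8)
Step 5: fill(A) -> (A=4 B=8)
Step 6: empty(B) -> (A=4 B=0)
Step 7: empty(A) -> (A=0 B=0)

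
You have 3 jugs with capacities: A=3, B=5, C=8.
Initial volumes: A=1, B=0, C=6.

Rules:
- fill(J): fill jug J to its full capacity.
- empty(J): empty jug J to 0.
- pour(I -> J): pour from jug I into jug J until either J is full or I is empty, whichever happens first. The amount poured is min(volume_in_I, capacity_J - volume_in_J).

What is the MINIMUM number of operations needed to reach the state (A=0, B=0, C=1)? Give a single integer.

Answer: 2

Derivation:
BFS from (A=1, B=0, C=6). One shortest path:
  1. empty(C) -> (A=1 B=0 C=0)
  2. pour(A -> C) -> (A=0 B=0 C=1)
Reached target in 2 moves.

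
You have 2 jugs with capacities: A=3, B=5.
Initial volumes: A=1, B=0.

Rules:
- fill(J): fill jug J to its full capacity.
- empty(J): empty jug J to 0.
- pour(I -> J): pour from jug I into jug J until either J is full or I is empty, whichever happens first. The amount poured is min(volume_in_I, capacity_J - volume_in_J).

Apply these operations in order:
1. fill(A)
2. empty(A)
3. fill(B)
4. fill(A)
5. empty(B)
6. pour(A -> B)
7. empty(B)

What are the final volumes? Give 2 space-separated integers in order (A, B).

Step 1: fill(A) -> (A=3 B=0)
Step 2: empty(A) -> (A=0 B=0)
Step 3: fill(B) -> (A=0 B=5)
Step 4: fill(A) -> (A=3 B=5)
Step 5: empty(B) -> (A=3 B=0)
Step 6: pour(A -> B) -> (A=0 B=3)
Step 7: empty(B) -> (A=0 B=0)

Answer: 0 0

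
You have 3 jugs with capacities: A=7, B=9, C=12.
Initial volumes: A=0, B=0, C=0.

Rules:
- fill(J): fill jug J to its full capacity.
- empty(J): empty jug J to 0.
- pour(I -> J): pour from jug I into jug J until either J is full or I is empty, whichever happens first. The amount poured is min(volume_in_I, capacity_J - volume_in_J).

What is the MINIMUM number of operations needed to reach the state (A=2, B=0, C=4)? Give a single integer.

BFS from (A=0, B=0, C=0). One shortest path:
  1. fill(B) -> (A=0 B=9 C=0)
  2. pour(B -> A) -> (A=7 B=2 C=0)
  3. pour(A -> C) -> (A=0 B=2 C=7)
  4. pour(B -> A) -> (A=2 B=0 C=7)
  5. fill(B) -> (A=2 B=9 C=7)
  6. pour(B -> C) -> (A=2 B=4 C=12)
  7. empty(C) -> (A=2 B=4 C=0)
  8. pour(B -> C) -> (A=2 B=0 C=4)
Reached target in 8 moves.

Answer: 8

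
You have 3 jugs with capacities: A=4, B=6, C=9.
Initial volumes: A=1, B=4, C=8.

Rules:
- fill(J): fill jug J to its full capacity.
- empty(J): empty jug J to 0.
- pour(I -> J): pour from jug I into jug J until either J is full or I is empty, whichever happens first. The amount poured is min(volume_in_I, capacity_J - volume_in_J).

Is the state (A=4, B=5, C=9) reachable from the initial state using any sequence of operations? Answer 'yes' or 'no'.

Answer: yes

Derivation:
BFS from (A=1, B=4, C=8):
  1. fill(A) -> (A=4 B=4 C=8)
  2. fill(B) -> (A=4 B=6 C=8)
  3. pour(B -> C) -> (A=4 B=5 C=9)
Target reached → yes.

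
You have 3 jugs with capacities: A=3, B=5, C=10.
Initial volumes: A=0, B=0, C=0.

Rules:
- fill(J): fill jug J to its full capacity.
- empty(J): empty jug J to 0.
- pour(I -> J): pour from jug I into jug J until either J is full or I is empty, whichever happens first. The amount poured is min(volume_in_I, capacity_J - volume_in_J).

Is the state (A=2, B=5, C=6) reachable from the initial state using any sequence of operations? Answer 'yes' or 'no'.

Answer: yes

Derivation:
BFS from (A=0, B=0, C=0):
  1. fill(A) -> (A=3 B=0 C=0)
  2. fill(B) -> (A=3 B=5 C=0)
  3. pour(A -> C) -> (A=0 B=5 C=3)
  4. pour(B -> A) -> (A=3 B=2 C=3)
  5. pour(A -> C) -> (A=0 B=2 C=6)
  6. pour(B -> A) -> (A=2 B=0 C=6)
  7. fill(B) -> (A=2 B=5 C=6)
Target reached → yes.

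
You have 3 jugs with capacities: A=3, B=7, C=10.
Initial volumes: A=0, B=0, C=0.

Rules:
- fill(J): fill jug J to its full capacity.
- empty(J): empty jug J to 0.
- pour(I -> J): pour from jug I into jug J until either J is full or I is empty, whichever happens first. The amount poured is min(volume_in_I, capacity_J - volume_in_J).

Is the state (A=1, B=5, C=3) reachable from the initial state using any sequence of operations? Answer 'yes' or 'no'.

BFS explored all 244 reachable states.
Reachable set includes: (0,0,0), (0,0,1), (0,0,2), (0,0,3), (0,0,4), (0,0,5), (0,0,6), (0,0,7), (0,0,8), (0,0,9), (0,0,10), (0,1,0) ...
Target (A=1, B=5, C=3) not in reachable set → no.

Answer: no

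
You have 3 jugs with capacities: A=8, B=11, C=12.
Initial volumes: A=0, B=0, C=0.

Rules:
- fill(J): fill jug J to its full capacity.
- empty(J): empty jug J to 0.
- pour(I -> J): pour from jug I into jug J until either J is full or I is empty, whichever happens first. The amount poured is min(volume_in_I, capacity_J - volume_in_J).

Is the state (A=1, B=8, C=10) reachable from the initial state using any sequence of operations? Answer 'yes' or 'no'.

BFS explored all 634 reachable states.
Reachable set includes: (0,0,0), (0,0,1), (0,0,2), (0,0,3), (0,0,4), (0,0,5), (0,0,6), (0,0,7), (0,0,8), (0,0,9), (0,0,10), (0,0,11) ...
Target (A=1, B=8, C=10) not in reachable set → no.

Answer: no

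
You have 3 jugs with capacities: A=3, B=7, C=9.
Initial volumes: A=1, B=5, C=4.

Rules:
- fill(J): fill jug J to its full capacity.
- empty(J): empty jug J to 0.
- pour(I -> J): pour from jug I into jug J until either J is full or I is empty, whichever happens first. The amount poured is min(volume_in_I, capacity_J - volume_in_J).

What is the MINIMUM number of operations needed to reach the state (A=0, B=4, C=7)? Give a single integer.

BFS from (A=1, B=5, C=4). One shortest path:
  1. empty(A) -> (A=0 B=5 C=4)
  2. fill(B) -> (A=0 B=7 C=4)
  3. pour(B -> A) -> (A=3 B=4 C=4)
  4. pour(A -> C) -> (A=0 B=4 C=7)
Reached target in 4 moves.

Answer: 4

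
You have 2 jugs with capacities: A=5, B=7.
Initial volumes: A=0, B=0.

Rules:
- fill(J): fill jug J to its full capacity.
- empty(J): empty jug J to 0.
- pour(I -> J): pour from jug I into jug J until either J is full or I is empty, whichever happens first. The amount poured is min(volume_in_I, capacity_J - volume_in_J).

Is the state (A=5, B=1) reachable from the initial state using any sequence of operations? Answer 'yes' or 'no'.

Answer: yes

Derivation:
BFS from (A=0, B=0):
  1. fill(A) -> (A=5 B=0)
  2. pour(A -> B) -> (A=0 B=5)
  3. fill(A) -> (A=5 B=5)
  4. pour(A -> B) -> (A=3 B=7)
  5. empty(B) -> (A=3 B=0)
  6. pour(A -> B) -> (A=0 B=3)
  7. fill(A) -> (A=5 B=3)
  8. pour(A -> B) -> (A=1 B=7)
  9. empty(B) -> (A=1 B=0)
  10. pour(A -> B) -> (A=0 B=1)
  11. fill(A) -> (A=5 B=1)
Target reached → yes.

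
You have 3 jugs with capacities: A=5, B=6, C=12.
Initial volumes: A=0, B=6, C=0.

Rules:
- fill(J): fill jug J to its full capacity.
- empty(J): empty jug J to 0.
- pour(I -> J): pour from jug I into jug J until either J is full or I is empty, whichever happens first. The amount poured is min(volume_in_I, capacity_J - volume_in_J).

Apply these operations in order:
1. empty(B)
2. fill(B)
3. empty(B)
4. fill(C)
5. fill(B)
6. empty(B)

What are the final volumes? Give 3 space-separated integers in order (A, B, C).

Answer: 0 0 12

Derivation:
Step 1: empty(B) -> (A=0 B=0 C=0)
Step 2: fill(B) -> (A=0 B=6 C=0)
Step 3: empty(B) -> (A=0 B=0 C=0)
Step 4: fill(C) -> (A=0 B=0 C=12)
Step 5: fill(B) -> (A=0 B=6 C=12)
Step 6: empty(B) -> (A=0 B=0 C=12)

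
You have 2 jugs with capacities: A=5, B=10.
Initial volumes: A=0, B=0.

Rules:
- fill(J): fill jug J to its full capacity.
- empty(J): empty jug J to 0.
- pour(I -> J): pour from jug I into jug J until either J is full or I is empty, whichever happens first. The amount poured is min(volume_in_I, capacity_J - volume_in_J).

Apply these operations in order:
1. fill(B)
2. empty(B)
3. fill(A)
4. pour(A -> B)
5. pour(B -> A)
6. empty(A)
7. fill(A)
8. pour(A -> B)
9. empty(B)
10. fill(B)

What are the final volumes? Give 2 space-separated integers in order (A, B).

Step 1: fill(B) -> (A=0 B=10)
Step 2: empty(B) -> (A=0 B=0)
Step 3: fill(A) -> (A=5 B=0)
Step 4: pour(A -> B) -> (A=0 B=5)
Step 5: pour(B -> A) -> (A=5 B=0)
Step 6: empty(A) -> (A=0 B=0)
Step 7: fill(A) -> (A=5 B=0)
Step 8: pour(A -> B) -> (A=0 B=5)
Step 9: empty(B) -> (A=0 B=0)
Step 10: fill(B) -> (A=0 B=10)

Answer: 0 10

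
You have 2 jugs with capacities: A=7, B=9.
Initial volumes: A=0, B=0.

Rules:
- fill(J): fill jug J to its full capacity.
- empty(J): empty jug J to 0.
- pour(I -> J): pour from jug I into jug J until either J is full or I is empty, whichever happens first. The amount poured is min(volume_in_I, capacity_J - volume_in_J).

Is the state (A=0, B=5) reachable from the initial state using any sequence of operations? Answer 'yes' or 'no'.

BFS from (A=0, B=0):
  1. fill(A) -> (A=7 B=0)
  2. pour(A -> B) -> (A=0 B=7)
  3. fill(A) -> (A=7 B=7)
  4. pour(A -> B) -> (A=5 B=9)
  5. empty(B) -> (A=5 B=0)
  6. pour(A -> B) -> (A=0 B=5)
Target reached → yes.

Answer: yes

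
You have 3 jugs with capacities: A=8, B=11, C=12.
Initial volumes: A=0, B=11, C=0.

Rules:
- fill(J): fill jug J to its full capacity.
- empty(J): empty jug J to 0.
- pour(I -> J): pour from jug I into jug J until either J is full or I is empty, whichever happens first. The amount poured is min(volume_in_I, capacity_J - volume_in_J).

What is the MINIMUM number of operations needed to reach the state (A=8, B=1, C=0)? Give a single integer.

BFS from (A=0, B=11, C=0). One shortest path:
  1. fill(A) -> (A=8 B=11 C=0)
  2. empty(B) -> (A=8 B=0 C=0)
  3. fill(C) -> (A=8 B=0 C=12)
  4. pour(C -> B) -> (A=8 B=11 C=1)
  5. empty(B) -> (A=8 B=0 C=1)
  6. pour(C -> B) -> (A=8 B=1 C=0)
Reached target in 6 moves.

Answer: 6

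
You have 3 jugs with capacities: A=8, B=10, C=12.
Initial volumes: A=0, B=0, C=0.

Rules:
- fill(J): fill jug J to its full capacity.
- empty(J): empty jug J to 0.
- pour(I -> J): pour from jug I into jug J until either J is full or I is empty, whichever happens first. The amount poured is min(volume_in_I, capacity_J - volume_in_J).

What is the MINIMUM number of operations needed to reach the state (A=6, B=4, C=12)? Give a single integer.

BFS from (A=0, B=0, C=0). One shortest path:
  1. fill(C) -> (A=0 B=0 C=12)
  2. pour(C -> B) -> (A=0 B=10 C=2)
  3. pour(C -> A) -> (A=2 B=10 C=0)
  4. pour(B -> C) -> (A=2 B=0 C=10)
  5. fill(B) -> (A=2 B=10 C=10)
  6. pour(B -> A) -> (A=8 B=4 C=10)
  7. pour(A -> C) -> (A=6 B=4 C=12)
Reached target in 7 moves.

Answer: 7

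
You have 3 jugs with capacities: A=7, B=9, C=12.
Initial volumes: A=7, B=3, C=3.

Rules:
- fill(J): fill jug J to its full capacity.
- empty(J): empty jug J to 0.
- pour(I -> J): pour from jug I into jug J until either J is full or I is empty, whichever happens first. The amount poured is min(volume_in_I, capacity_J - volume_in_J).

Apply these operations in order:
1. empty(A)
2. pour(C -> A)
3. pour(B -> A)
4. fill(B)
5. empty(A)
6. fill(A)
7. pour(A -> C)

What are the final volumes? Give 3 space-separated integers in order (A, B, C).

Answer: 0 9 7

Derivation:
Step 1: empty(A) -> (A=0 B=3 C=3)
Step 2: pour(C -> A) -> (A=3 B=3 C=0)
Step 3: pour(B -> A) -> (A=6 B=0 C=0)
Step 4: fill(B) -> (A=6 B=9 C=0)
Step 5: empty(A) -> (A=0 B=9 C=0)
Step 6: fill(A) -> (A=7 B=9 C=0)
Step 7: pour(A -> C) -> (A=0 B=9 C=7)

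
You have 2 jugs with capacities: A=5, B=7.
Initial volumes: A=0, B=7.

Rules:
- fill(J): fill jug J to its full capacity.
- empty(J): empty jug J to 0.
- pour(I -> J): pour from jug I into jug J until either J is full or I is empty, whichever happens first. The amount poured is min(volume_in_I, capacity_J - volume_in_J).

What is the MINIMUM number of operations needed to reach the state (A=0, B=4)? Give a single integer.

BFS from (A=0, B=7). One shortest path:
  1. pour(B -> A) -> (A=5 B=2)
  2. empty(A) -> (A=0 B=2)
  3. pour(B -> A) -> (A=2 B=0)
  4. fill(B) -> (A=2 B=7)
  5. pour(B -> A) -> (A=5 B=4)
  6. empty(A) -> (A=0 B=4)
Reached target in 6 moves.

Answer: 6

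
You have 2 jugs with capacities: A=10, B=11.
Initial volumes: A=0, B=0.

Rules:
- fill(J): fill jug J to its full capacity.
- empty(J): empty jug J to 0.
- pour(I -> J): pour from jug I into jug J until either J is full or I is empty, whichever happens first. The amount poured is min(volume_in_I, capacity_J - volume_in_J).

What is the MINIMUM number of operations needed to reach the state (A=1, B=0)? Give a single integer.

Answer: 4

Derivation:
BFS from (A=0, B=0). One shortest path:
  1. fill(B) -> (A=0 B=11)
  2. pour(B -> A) -> (A=10 B=1)
  3. empty(A) -> (A=0 B=1)
  4. pour(B -> A) -> (A=1 B=0)
Reached target in 4 moves.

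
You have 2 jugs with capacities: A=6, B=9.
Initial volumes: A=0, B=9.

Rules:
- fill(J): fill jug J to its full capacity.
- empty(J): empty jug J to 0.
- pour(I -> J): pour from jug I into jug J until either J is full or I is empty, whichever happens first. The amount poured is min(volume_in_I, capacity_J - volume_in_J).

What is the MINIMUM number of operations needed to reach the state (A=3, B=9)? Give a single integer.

BFS from (A=0, B=9). One shortest path:
  1. pour(B -> A) -> (A=6 B=3)
  2. empty(A) -> (A=0 B=3)
  3. pour(B -> A) -> (A=3 B=0)
  4. fill(B) -> (A=3 B=9)
Reached target in 4 moves.

Answer: 4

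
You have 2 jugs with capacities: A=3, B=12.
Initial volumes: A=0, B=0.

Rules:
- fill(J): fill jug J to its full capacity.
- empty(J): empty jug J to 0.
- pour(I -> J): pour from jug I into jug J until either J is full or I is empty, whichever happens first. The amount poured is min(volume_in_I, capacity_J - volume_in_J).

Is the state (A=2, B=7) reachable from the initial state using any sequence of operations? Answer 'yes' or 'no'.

Answer: no

Derivation:
BFS explored all 10 reachable states.
Reachable set includes: (0,0), (0,3), (0,6), (0,9), (0,12), (3,0), (3,3), (3,6), (3,9), (3,12)
Target (A=2, B=7) not in reachable set → no.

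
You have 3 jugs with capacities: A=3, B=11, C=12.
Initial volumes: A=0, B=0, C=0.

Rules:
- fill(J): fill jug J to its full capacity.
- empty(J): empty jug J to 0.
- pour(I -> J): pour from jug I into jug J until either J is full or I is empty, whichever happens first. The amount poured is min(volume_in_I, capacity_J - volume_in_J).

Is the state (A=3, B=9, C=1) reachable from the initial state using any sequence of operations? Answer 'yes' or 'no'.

Answer: yes

Derivation:
BFS from (A=0, B=0, C=0):
  1. fill(C) -> (A=0 B=0 C=12)
  2. pour(C -> B) -> (A=0 B=11 C=1)
  3. empty(B) -> (A=0 B=0 C=1)
  4. pour(C -> A) -> (A=1 B=0 C=0)
  5. fill(C) -> (A=1 B=0 C=12)
  6. pour(C -> B) -> (A=1 B=11 C=1)
  7. pour(B -> A) -> (A=3 B=9 C=1)
Target reached → yes.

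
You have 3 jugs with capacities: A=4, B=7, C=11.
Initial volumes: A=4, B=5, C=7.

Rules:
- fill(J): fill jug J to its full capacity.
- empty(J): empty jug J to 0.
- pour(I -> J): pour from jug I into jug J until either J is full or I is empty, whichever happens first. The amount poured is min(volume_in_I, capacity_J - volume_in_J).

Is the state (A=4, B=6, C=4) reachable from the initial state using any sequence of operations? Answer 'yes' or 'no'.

Answer: yes

Derivation:
BFS from (A=4, B=5, C=7):
  1. empty(A) -> (A=0 B=5 C=7)
  2. fill(B) -> (A=0 B=7 C=7)
  3. pour(B -> C) -> (A=0 B=3 C=11)
  4. pour(B -> A) -> (A=3 B=0 C=11)
  5. pour(C -> B) -> (A=3 B=7 C=4)
  6. pour(B -> A) -> (A=4 B=6 C=4)
Target reached → yes.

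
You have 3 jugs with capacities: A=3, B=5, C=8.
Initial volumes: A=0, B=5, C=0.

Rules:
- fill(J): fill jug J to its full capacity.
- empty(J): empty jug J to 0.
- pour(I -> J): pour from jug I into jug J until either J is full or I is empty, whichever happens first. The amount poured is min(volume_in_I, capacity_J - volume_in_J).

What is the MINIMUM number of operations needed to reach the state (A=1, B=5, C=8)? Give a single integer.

BFS from (A=0, B=5, C=0). One shortest path:
  1. fill(A) -> (A=3 B=5 C=0)
  2. empty(B) -> (A=3 B=0 C=0)
  3. fill(C) -> (A=3 B=0 C=8)
  4. pour(A -> B) -> (A=0 B=3 C=8)
  5. fill(A) -> (A=3 B=3 C=8)
  6. pour(A -> B) -> (A=1 B=5 C=8)
Reached target in 6 moves.

Answer: 6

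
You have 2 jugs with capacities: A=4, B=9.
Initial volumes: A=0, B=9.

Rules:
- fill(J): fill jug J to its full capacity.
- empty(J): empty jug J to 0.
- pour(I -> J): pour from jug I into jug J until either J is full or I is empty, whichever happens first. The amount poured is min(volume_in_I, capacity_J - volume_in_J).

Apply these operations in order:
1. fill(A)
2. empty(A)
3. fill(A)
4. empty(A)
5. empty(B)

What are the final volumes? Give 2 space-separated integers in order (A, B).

Step 1: fill(A) -> (A=4 B=9)
Step 2: empty(A) -> (A=0 B=9)
Step 3: fill(A) -> (A=4 B=9)
Step 4: empty(A) -> (A=0 B=9)
Step 5: empty(B) -> (A=0 B=0)

Answer: 0 0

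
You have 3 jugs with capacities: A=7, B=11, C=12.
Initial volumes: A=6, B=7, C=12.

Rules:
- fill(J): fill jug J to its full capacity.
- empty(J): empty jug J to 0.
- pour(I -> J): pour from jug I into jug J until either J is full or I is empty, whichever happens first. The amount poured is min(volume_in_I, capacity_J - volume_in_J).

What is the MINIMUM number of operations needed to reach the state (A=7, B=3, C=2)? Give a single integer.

Answer: 8

Derivation:
BFS from (A=6, B=7, C=12). One shortest path:
  1. empty(C) -> (A=6 B=7 C=0)
  2. pour(A -> B) -> (A=2 B=11 C=0)
  3. pour(B -> C) -> (A=2 B=0 C=11)
  4. fill(B) -> (A=2 B=11 C=11)
  5. pour(B -> C) -> (A=2 B=10 C=12)
  6. empty(C) -> (A=2 B=10 C=0)
  7. pour(A -> C) -> (A=0 B=10 C=2)
  8. pour(B -> A) -> (A=7 B=3 C=2)
Reached target in 8 moves.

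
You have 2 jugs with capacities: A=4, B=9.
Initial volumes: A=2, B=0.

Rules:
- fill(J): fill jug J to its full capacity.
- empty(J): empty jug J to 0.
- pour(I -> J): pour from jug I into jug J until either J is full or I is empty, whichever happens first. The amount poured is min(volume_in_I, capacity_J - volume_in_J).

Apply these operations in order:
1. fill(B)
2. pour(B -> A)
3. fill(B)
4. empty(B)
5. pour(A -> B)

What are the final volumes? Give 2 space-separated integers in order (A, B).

Answer: 0 4

Derivation:
Step 1: fill(B) -> (A=2 B=9)
Step 2: pour(B -> A) -> (A=4 B=7)
Step 3: fill(B) -> (A=4 B=9)
Step 4: empty(B) -> (A=4 B=0)
Step 5: pour(A -> B) -> (A=0 B=4)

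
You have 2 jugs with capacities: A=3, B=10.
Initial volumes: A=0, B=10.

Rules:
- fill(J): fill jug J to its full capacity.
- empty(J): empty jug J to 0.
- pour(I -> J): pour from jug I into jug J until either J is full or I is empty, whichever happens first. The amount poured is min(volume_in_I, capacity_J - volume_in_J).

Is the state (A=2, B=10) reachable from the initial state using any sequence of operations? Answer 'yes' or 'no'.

BFS from (A=0, B=10):
  1. fill(A) -> (A=3 B=10)
  2. empty(B) -> (A=3 B=0)
  3. pour(A -> B) -> (A=0 B=3)
  4. fill(A) -> (A=3 B=3)
  5. pour(A -> B) -> (A=0 B=6)
  6. fill(A) -> (A=3 B=6)
  7. pour(A -> B) -> (A=0 B=9)
  8. fill(A) -> (A=3 B=9)
  9. pour(A -> B) -> (A=2 B=10)
Target reached → yes.

Answer: yes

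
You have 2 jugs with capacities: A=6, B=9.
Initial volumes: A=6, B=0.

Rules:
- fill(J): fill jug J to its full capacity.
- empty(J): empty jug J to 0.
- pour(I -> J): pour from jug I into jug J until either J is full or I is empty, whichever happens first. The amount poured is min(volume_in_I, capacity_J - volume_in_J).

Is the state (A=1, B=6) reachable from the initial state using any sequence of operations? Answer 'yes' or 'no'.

BFS explored all 10 reachable states.
Reachable set includes: (0,0), (0,3), (0,6), (0,9), (3,0), (3,9), (6,0), (6,3), (6,6), (6,9)
Target (A=1, B=6) not in reachable set → no.

Answer: no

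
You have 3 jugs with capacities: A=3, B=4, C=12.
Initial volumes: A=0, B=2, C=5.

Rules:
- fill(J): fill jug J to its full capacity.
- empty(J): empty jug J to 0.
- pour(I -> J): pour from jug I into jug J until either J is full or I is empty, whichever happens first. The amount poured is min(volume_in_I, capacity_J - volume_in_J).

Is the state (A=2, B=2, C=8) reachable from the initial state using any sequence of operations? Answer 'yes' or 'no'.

Answer: no

Derivation:
BFS explored all 194 reachable states.
Reachable set includes: (0,0,0), (0,0,1), (0,0,2), (0,0,3), (0,0,4), (0,0,5), (0,0,6), (0,0,7), (0,0,8), (0,0,9), (0,0,10), (0,0,11) ...
Target (A=2, B=2, C=8) not in reachable set → no.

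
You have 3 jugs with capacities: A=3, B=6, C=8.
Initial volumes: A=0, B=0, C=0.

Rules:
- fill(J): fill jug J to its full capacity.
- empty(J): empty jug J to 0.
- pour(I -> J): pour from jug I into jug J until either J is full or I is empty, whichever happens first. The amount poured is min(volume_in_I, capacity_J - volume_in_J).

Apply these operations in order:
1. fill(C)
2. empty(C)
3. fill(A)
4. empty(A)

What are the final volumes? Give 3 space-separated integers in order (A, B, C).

Answer: 0 0 0

Derivation:
Step 1: fill(C) -> (A=0 B=0 C=8)
Step 2: empty(C) -> (A=0 B=0 C=0)
Step 3: fill(A) -> (A=3 B=0 C=0)
Step 4: empty(A) -> (A=0 B=0 C=0)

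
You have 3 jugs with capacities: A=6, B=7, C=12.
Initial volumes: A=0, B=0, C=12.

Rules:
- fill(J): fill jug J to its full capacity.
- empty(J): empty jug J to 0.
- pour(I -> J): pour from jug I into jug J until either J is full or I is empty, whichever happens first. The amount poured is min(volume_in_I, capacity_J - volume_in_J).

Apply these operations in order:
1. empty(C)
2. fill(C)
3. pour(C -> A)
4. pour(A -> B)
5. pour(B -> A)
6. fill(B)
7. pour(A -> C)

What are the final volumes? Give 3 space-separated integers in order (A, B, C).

Step 1: empty(C) -> (A=0 B=0 C=0)
Step 2: fill(C) -> (A=0 B=0 C=12)
Step 3: pour(C -> A) -> (A=6 B=0 C=6)
Step 4: pour(A -> B) -> (A=0 B=6 C=6)
Step 5: pour(B -> A) -> (A=6 B=0 C=6)
Step 6: fill(B) -> (A=6 B=7 C=6)
Step 7: pour(A -> C) -> (A=0 B=7 C=12)

Answer: 0 7 12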